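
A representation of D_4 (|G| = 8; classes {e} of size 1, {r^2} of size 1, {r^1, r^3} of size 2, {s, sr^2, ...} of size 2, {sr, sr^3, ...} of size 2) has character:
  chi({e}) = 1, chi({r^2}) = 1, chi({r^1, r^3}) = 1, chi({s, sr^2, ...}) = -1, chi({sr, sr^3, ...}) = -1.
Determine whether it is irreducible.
Irreducible: <chi, chi> = 1.

Justification: <chi, chi> = (1/|G|) sum_C |C| * |chi(C)|^2 = (1/8)[1*|1|^2 + 1*|1|^2 + 2*|1|^2 + 2*|-1|^2 + 2*|-1|^2]
  = (1/8)[(1) + (1) + (2) + (2) + (2)] = 8/8 = 1.
A character is irreducible iff <chi, chi> = 1, so this representation is irreducible.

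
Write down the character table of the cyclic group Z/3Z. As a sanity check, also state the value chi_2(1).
Character table of Z/3Z (irreps indexed chi_0,...,chi_2 with chi_k(m) = zeta_3^(k*m), zeta_3 = exp(2*pi*i/3)):
  irrep \ class  {0} (size 1)  {1} (size 1)    {2} (size 1)  
  chi_0          1             1               1             
  chi_1          1             exp(2*I*pi/3)   exp(-2*I*pi/3)
  chi_2          1             exp(-2*I*pi/3)  exp(2*I*pi/3) 

Spot check: chi_2(1) = zeta_3^(2*1) = zeta_3^2 = exp(-2*I*pi/3).

Solution. Z/3Z is abelian, so all 3 irreducible complex representations are 1-dimensional. They are given by chi_k(m) = zeta_3^(k*m) for k = 0,...,2. Row orthogonality: sum_m chi_k(m) conj(chi_l(m)) = 3 * [k = l].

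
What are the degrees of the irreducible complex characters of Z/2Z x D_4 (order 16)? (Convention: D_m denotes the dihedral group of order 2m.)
Dimensions: 1, 1, 1, 1, 1, 1, 1, 1, 2, 2

Derivation: There are 10 irreducibles (= number of conjugacy classes). Their dimensions d_i satisfy sum d_i^2 = |G| = 16: 1 + 1 + 1 + 1 + 1 + 1 + 1 + 1 + 4 + 4 = 16. (For the product with Z/2Z: each of the 2 1-dim characters of Z/2Z tensors with each irrep of D_4, giving 2 copies of each D_4-dimension.)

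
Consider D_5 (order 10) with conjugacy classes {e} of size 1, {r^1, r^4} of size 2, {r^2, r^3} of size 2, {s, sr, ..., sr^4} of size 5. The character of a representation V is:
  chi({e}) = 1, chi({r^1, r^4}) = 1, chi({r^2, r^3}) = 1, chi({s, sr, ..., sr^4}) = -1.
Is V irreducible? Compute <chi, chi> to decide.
Irreducible: <chi, chi> = 1.

Justification: <chi, chi> = (1/|G|) sum_C |C| * |chi(C)|^2 = (1/10)[1*|1|^2 + 2*|1|^2 + 2*|1|^2 + 5*|-1|^2]
  = (1/10)[(1) + (2) + (2) + (5)] = 10/10 = 1.
A character is irreducible iff <chi, chi> = 1, so this representation is irreducible.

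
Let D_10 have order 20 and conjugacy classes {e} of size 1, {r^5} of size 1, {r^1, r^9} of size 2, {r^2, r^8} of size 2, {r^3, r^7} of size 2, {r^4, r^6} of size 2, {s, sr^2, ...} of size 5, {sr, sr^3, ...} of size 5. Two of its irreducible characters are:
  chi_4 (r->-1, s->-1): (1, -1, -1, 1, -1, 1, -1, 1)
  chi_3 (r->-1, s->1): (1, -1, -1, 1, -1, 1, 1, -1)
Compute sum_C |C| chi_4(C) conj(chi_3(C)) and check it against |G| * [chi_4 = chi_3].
Sum = 0; so <chi_4, chi_3> = 0 (distinct irreducibles are orthogonal).

Why: Compute term by term over conjugacy classes (|C| * chi_4(C) * conj(chi_3(C))):
  1*(1)*conj(1) + 1*(-1)*conj(-1) + 2*(-1)*conj(-1) + 2*(1)*conj(1) + 2*(-1)*conj(-1) + 2*(1)*conj(1) + 5*(-1)*conj(1) + 5*(1)*conj(-1)
  = (1) + (1) + (2) + (2) + (2) + (2) + (-5) + (-5)
  = 0.
Dividing by |G| = 20 gives 0/20 = 0, matching the row-orthogonality relation <chi_4, chi_3> = [chi_4 = chi_3].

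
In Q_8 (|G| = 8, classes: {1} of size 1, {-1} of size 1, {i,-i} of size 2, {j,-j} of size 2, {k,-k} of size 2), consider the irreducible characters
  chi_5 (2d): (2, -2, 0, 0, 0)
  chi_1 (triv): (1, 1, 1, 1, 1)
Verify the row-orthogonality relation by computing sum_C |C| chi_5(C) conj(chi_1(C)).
Sum = 0; so <chi_5, chi_1> = 0 (distinct irreducibles are orthogonal).

Explanation: Compute term by term over conjugacy classes (|C| * chi_5(C) * conj(chi_1(C))):
  1*(2)*conj(1) + 1*(-2)*conj(1) + 2*(0)*conj(1) + 2*(0)*conj(1) + 2*(0)*conj(1)
  = (2) + (-2) + (0) + (0) + (0)
  = 0.
Dividing by |G| = 8 gives 0/8 = 0, matching the row-orthogonality relation <chi_5, chi_1> = [chi_5 = chi_1].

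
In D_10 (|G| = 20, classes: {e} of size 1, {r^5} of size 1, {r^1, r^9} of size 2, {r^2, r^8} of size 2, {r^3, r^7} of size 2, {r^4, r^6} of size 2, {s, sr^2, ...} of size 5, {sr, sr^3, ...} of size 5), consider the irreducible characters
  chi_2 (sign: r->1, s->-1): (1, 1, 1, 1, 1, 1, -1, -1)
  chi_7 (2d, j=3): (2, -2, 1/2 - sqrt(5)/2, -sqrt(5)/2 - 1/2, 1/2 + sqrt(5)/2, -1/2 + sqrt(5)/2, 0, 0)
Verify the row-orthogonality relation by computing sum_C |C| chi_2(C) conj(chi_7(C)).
Sum = 0; so <chi_2, chi_7> = 0 (distinct irreducibles are orthogonal).

Reasoning: Compute term by term over conjugacy classes (|C| * chi_2(C) * conj(chi_7(C))):
  1*(1)*conj(2) + 1*(1)*conj(-2) + 2*(1)*conj(1/2 - sqrt(5)/2) + 2*(1)*conj(-sqrt(5)/2 - 1/2) + 2*(1)*conj(1/2 + sqrt(5)/2) + 2*(1)*conj(-1/2 + sqrt(5)/2) + 5*(-1)*conj(0) + 5*(-1)*conj(0)
  = (2) + (-2) + (1 - sqrt(5)) + (-sqrt(5) - 1) + (1 + sqrt(5)) + (-1 + sqrt(5)) + (0) + (0)
  = 0.
Dividing by |G| = 20 gives 0/20 = 0, matching the row-orthogonality relation <chi_2, chi_7> = [chi_2 = chi_7].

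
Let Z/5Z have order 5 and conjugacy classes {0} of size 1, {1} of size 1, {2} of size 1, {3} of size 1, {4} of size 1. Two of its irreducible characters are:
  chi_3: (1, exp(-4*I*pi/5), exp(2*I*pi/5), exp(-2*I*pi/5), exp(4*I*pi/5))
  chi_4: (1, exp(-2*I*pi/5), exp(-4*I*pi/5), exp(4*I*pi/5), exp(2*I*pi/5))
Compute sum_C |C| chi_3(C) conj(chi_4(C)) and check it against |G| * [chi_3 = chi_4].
Sum = 0; so <chi_3, chi_4> = 0 (distinct irreducibles are orthogonal).

Compute term by term over conjugacy classes (|C| * chi_3(C) * conj(chi_4(C))):
  1*(1)*conj(1) + 1*(exp(-4*I*pi/5))*conj(exp(-2*I*pi/5)) + 1*(exp(2*I*pi/5))*conj(exp(-4*I*pi/5)) + 1*(exp(-2*I*pi/5))*conj(exp(4*I*pi/5)) + 1*(exp(4*I*pi/5))*conj(exp(2*I*pi/5))
  = (1) + (exp(-2*I*pi/5)) + (exp(-4*I*pi/5)) + (exp(4*I*pi/5)) + (exp(2*I*pi/5))
  = 0.
(Exp terms are combined using exp(i*s)*conj(exp(i*t)) = exp(i*(s-t)), and sums of them are collapsed using the identity that for every m > 1 the m distinct m-th roots of unity sum to 0, e.g. 1 + exp(2*I*pi/3) + exp(-2*I*pi/3) = 0.)
Dividing by |G| = 5 gives 0/5 = 0, matching the row-orthogonality relation <chi_3, chi_4> = [chi_3 = chi_4].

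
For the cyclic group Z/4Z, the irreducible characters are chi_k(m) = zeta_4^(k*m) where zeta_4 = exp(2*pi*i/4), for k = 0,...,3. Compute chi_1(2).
chi_1(2) = zeta_4^2 = -1

Details: chi_1(2) = zeta_4^(1*2) = zeta_4^2. Since zeta_4^4 = 1, this equals zeta_4^2 = exp(2*pi*i*2/4) = -1.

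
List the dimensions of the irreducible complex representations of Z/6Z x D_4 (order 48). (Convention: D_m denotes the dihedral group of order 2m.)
Dimensions: 1, 1, 1, 1, 1, 1, 1, 1, 1, 1, 1, 1, 1, 1, 1, 1, 1, 1, 1, 1, 1, 1, 1, 1, 2, 2, 2, 2, 2, 2

Proof sketch: There are 30 irreducibles (= number of conjugacy classes). Their dimensions d_i satisfy sum d_i^2 = |G| = 48: 1 + 1 + 1 + 1 + 1 + 1 + 1 + 1 + 1 + 1 + 1 + 1 + 1 + 1 + 1 + 1 + 1 + 1 + 1 + 1 + 1 + 1 + 1 + 1 + 4 + 4 + 4 + 4 + 4 + 4 = 48. (For the product with Z/6Z: each of the 6 1-dim characters of Z/6Z tensors with each irrep of D_4, giving 6 copies of each D_4-dimension.)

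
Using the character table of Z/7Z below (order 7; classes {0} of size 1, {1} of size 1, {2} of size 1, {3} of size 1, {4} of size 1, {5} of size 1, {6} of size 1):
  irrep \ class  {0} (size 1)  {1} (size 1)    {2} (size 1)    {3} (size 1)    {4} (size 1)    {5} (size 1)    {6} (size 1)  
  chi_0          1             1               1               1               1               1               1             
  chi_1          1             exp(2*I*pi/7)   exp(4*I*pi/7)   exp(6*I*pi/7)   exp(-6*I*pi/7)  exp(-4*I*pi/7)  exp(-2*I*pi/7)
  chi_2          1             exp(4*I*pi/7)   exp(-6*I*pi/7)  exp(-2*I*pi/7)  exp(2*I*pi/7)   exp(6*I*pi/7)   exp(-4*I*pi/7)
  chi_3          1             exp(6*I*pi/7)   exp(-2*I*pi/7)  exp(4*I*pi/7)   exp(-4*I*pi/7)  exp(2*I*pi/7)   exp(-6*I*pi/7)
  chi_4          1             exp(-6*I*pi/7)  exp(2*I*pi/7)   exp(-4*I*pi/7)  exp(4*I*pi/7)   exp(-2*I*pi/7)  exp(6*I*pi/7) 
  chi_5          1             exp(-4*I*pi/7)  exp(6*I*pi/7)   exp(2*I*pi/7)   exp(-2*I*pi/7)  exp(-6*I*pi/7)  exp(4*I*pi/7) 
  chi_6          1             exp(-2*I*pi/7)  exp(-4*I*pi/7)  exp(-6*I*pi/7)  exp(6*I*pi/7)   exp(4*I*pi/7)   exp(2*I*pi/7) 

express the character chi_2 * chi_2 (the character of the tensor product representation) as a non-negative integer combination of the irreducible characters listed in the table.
chi_2 tensor chi_2 = chi_4 (all other irreducibles have multiplicity 0).

Details: The character of a tensor product is the pointwise product (chi_2 * chi_2)(C) = chi_2(C) * chi_2(C):
  {0}: (1)*(1), {1}: (exp(4*I*pi/7))*(exp(4*I*pi/7)), {2}: (exp(-6*I*pi/7))*(exp(-6*I*pi/7)), {3}: (exp(-2*I*pi/7))*(exp(-2*I*pi/7)), {4}: (exp(2*I*pi/7))*(exp(2*I*pi/7)), {5}: (exp(6*I*pi/7))*(exp(6*I*pi/7)), {6}: (exp(-4*I*pi/7))*(exp(-4*I*pi/7))
so (chi_2 * chi_2) takes values
  {0} -> 1, {1} -> exp(-6*I*pi/7), {2} -> exp(2*I*pi/7), {3} -> exp(-4*I*pi/7), {4} -> exp(4*I*pi/7), {5} -> exp(-2*I*pi/7), {6} -> exp(6*I*pi/7).
Now take the inner product of this character with each irreducible chi from the table, <chi_2*chi_2, chi> = (1/7) sum_C |C| (chi_2*chi_2)(C) conj(chi(C)):
  <chi_2*chi_2, chi_0> = (1/7)[1*(1)*conj(1) + 1*(exp(-6*I*pi/7))*conj(1) + 1*(exp(2*I*pi/7))*conj(1) + 1*(exp(-4*I*pi/7))*conj(1) + 1*(exp(4*I*pi/7))*conj(1) + 1*(exp(-2*I*pi/7))*conj(1) + 1*(exp(6*I*pi/7))*conj(1)]
      = (1/7)[(1) + (exp(-6*I*pi/7)) + (exp(2*I*pi/7)) + (exp(-4*I*pi/7)) + (exp(4*I*pi/7)) + (exp(-2*I*pi/7)) + (exp(6*I*pi/7))] = 0/7 = 0
  <chi_2*chi_2, chi_1> = (1/7)[1*(1)*conj(1) + 1*(exp(-6*I*pi/7))*conj(exp(2*I*pi/7)) + 1*(exp(2*I*pi/7))*conj(exp(4*I*pi/7)) + 1*(exp(-4*I*pi/7))*conj(exp(6*I*pi/7)) + 1*(exp(4*I*pi/7))*conj(exp(-6*I*pi/7)) + 1*(exp(-2*I*pi/7))*conj(exp(-4*I*pi/7)) + 1*(exp(6*I*pi/7))*conj(exp(-2*I*pi/7))]
      = (1/7)[(1) + (exp(6*I*pi/7)) + (exp(-2*I*pi/7)) + (exp(4*I*pi/7)) + (exp(-4*I*pi/7)) + (exp(2*I*pi/7)) + (exp(-6*I*pi/7))] = 0/7 = 0
  <chi_2*chi_2, chi_2> = (1/7)[1*(1)*conj(1) + 1*(exp(-6*I*pi/7))*conj(exp(4*I*pi/7)) + 1*(exp(2*I*pi/7))*conj(exp(-6*I*pi/7)) + 1*(exp(-4*I*pi/7))*conj(exp(-2*I*pi/7)) + 1*(exp(4*I*pi/7))*conj(exp(2*I*pi/7)) + 1*(exp(-2*I*pi/7))*conj(exp(6*I*pi/7)) + 1*(exp(6*I*pi/7))*conj(exp(-4*I*pi/7))]
      = (1/7)[(1) + (exp(4*I*pi/7)) + (exp(-6*I*pi/7)) + (exp(-2*I*pi/7)) + (exp(2*I*pi/7)) + (exp(6*I*pi/7)) + (exp(-4*I*pi/7))] = 0/7 = 0
  <chi_2*chi_2, chi_3> = (1/7)[1*(1)*conj(1) + 1*(exp(-6*I*pi/7))*conj(exp(6*I*pi/7)) + 1*(exp(2*I*pi/7))*conj(exp(-2*I*pi/7)) + 1*(exp(-4*I*pi/7))*conj(exp(4*I*pi/7)) + 1*(exp(4*I*pi/7))*conj(exp(-4*I*pi/7)) + 1*(exp(-2*I*pi/7))*conj(exp(2*I*pi/7)) + 1*(exp(6*I*pi/7))*conj(exp(-6*I*pi/7))]
      = (1/7)[(1) + (exp(2*I*pi/7)) + (exp(4*I*pi/7)) + (exp(6*I*pi/7)) + (exp(-6*I*pi/7)) + (exp(-4*I*pi/7)) + (exp(-2*I*pi/7))] = 0/7 = 0
  <chi_2*chi_2, chi_4> = (1/7)[1*(1)*conj(1) + 1*(exp(-6*I*pi/7))*conj(exp(-6*I*pi/7)) + 1*(exp(2*I*pi/7))*conj(exp(2*I*pi/7)) + 1*(exp(-4*I*pi/7))*conj(exp(-4*I*pi/7)) + 1*(exp(4*I*pi/7))*conj(exp(4*I*pi/7)) + 1*(exp(-2*I*pi/7))*conj(exp(-2*I*pi/7)) + 1*(exp(6*I*pi/7))*conj(exp(6*I*pi/7))]
      = (1/7)[(1) + (1) + (1) + (1) + (1) + (1) + (1)] = 7/7 = 1
  <chi_2*chi_2, chi_5> = (1/7)[1*(1)*conj(1) + 1*(exp(-6*I*pi/7))*conj(exp(-4*I*pi/7)) + 1*(exp(2*I*pi/7))*conj(exp(6*I*pi/7)) + 1*(exp(-4*I*pi/7))*conj(exp(2*I*pi/7)) + 1*(exp(4*I*pi/7))*conj(exp(-2*I*pi/7)) + 1*(exp(-2*I*pi/7))*conj(exp(-6*I*pi/7)) + 1*(exp(6*I*pi/7))*conj(exp(4*I*pi/7))]
      = (1/7)[(1) + (exp(-2*I*pi/7)) + (exp(-4*I*pi/7)) + (exp(-6*I*pi/7)) + (exp(6*I*pi/7)) + (exp(4*I*pi/7)) + (exp(2*I*pi/7))] = 0/7 = 0
  <chi_2*chi_2, chi_6> = (1/7)[1*(1)*conj(1) + 1*(exp(-6*I*pi/7))*conj(exp(-2*I*pi/7)) + 1*(exp(2*I*pi/7))*conj(exp(-4*I*pi/7)) + 1*(exp(-4*I*pi/7))*conj(exp(-6*I*pi/7)) + 1*(exp(4*I*pi/7))*conj(exp(6*I*pi/7)) + 1*(exp(-2*I*pi/7))*conj(exp(4*I*pi/7)) + 1*(exp(6*I*pi/7))*conj(exp(2*I*pi/7))]
      = (1/7)[(1) + (exp(-4*I*pi/7)) + (exp(6*I*pi/7)) + (exp(2*I*pi/7)) + (exp(-2*I*pi/7)) + (exp(-6*I*pi/7)) + (exp(4*I*pi/7))] = 0/7 = 0
(Exp terms are combined using exp(i*s)*conj(exp(i*t)) = exp(i*(s-t)), and sums of them are collapsed using the identity that for every m > 1 the m distinct m-th roots of unity sum to 0, e.g. 1 + exp(2*I*pi/3) + exp(-2*I*pi/3) = 0.)
Hence the multiplicities are chi_4: 1. Dimension check: dim(chi_2)*dim(chi_2) = 1*1 = 1 and sum (mult * dim) = 1*1 = 1.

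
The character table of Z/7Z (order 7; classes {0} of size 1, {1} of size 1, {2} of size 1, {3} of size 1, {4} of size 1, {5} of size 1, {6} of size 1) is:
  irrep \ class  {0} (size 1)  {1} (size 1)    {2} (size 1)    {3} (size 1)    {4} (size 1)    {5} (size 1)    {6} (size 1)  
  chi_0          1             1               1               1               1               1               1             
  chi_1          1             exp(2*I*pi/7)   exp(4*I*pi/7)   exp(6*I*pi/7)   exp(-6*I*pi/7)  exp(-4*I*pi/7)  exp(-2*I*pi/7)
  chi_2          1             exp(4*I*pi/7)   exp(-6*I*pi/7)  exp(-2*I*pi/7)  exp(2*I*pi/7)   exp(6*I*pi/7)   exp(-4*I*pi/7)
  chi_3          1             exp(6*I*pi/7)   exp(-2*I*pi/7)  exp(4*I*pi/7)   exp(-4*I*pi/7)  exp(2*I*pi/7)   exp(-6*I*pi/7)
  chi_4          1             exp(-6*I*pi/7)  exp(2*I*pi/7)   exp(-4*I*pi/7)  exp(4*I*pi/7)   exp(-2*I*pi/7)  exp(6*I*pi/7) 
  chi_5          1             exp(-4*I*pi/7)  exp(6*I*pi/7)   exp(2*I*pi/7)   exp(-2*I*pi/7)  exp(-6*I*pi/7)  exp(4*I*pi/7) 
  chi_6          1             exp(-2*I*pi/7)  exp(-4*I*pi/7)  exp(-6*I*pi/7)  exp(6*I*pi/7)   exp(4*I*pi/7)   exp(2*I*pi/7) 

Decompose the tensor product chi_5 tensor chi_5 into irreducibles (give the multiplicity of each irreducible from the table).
chi_5 tensor chi_5 = chi_3 (all other irreducibles have multiplicity 0).

Details: The character of a tensor product is the pointwise product (chi_5 * chi_5)(C) = chi_5(C) * chi_5(C):
  {0}: (1)*(1), {1}: (exp(-4*I*pi/7))*(exp(-4*I*pi/7)), {2}: (exp(6*I*pi/7))*(exp(6*I*pi/7)), {3}: (exp(2*I*pi/7))*(exp(2*I*pi/7)), {4}: (exp(-2*I*pi/7))*(exp(-2*I*pi/7)), {5}: (exp(-6*I*pi/7))*(exp(-6*I*pi/7)), {6}: (exp(4*I*pi/7))*(exp(4*I*pi/7))
so (chi_5 * chi_5) takes values
  {0} -> 1, {1} -> exp(6*I*pi/7), {2} -> exp(-2*I*pi/7), {3} -> exp(4*I*pi/7), {4} -> exp(-4*I*pi/7), {5} -> exp(2*I*pi/7), {6} -> exp(-6*I*pi/7).
Now take the inner product of this character with each irreducible chi from the table, <chi_5*chi_5, chi> = (1/7) sum_C |C| (chi_5*chi_5)(C) conj(chi(C)):
  <chi_5*chi_5, chi_0> = (1/7)[1*(1)*conj(1) + 1*(exp(6*I*pi/7))*conj(1) + 1*(exp(-2*I*pi/7))*conj(1) + 1*(exp(4*I*pi/7))*conj(1) + 1*(exp(-4*I*pi/7))*conj(1) + 1*(exp(2*I*pi/7))*conj(1) + 1*(exp(-6*I*pi/7))*conj(1)]
      = (1/7)[(1) + (exp(6*I*pi/7)) + (exp(-2*I*pi/7)) + (exp(4*I*pi/7)) + (exp(-4*I*pi/7)) + (exp(2*I*pi/7)) + (exp(-6*I*pi/7))] = 0/7 = 0
  <chi_5*chi_5, chi_1> = (1/7)[1*(1)*conj(1) + 1*(exp(6*I*pi/7))*conj(exp(2*I*pi/7)) + 1*(exp(-2*I*pi/7))*conj(exp(4*I*pi/7)) + 1*(exp(4*I*pi/7))*conj(exp(6*I*pi/7)) + 1*(exp(-4*I*pi/7))*conj(exp(-6*I*pi/7)) + 1*(exp(2*I*pi/7))*conj(exp(-4*I*pi/7)) + 1*(exp(-6*I*pi/7))*conj(exp(-2*I*pi/7))]
      = (1/7)[(1) + (exp(4*I*pi/7)) + (exp(-6*I*pi/7)) + (exp(-2*I*pi/7)) + (exp(2*I*pi/7)) + (exp(6*I*pi/7)) + (exp(-4*I*pi/7))] = 0/7 = 0
  <chi_5*chi_5, chi_2> = (1/7)[1*(1)*conj(1) + 1*(exp(6*I*pi/7))*conj(exp(4*I*pi/7)) + 1*(exp(-2*I*pi/7))*conj(exp(-6*I*pi/7)) + 1*(exp(4*I*pi/7))*conj(exp(-2*I*pi/7)) + 1*(exp(-4*I*pi/7))*conj(exp(2*I*pi/7)) + 1*(exp(2*I*pi/7))*conj(exp(6*I*pi/7)) + 1*(exp(-6*I*pi/7))*conj(exp(-4*I*pi/7))]
      = (1/7)[(1) + (exp(2*I*pi/7)) + (exp(4*I*pi/7)) + (exp(6*I*pi/7)) + (exp(-6*I*pi/7)) + (exp(-4*I*pi/7)) + (exp(-2*I*pi/7))] = 0/7 = 0
  <chi_5*chi_5, chi_3> = (1/7)[1*(1)*conj(1) + 1*(exp(6*I*pi/7))*conj(exp(6*I*pi/7)) + 1*(exp(-2*I*pi/7))*conj(exp(-2*I*pi/7)) + 1*(exp(4*I*pi/7))*conj(exp(4*I*pi/7)) + 1*(exp(-4*I*pi/7))*conj(exp(-4*I*pi/7)) + 1*(exp(2*I*pi/7))*conj(exp(2*I*pi/7)) + 1*(exp(-6*I*pi/7))*conj(exp(-6*I*pi/7))]
      = (1/7)[(1) + (1) + (1) + (1) + (1) + (1) + (1)] = 7/7 = 1
  <chi_5*chi_5, chi_4> = (1/7)[1*(1)*conj(1) + 1*(exp(6*I*pi/7))*conj(exp(-6*I*pi/7)) + 1*(exp(-2*I*pi/7))*conj(exp(2*I*pi/7)) + 1*(exp(4*I*pi/7))*conj(exp(-4*I*pi/7)) + 1*(exp(-4*I*pi/7))*conj(exp(4*I*pi/7)) + 1*(exp(2*I*pi/7))*conj(exp(-2*I*pi/7)) + 1*(exp(-6*I*pi/7))*conj(exp(6*I*pi/7))]
      = (1/7)[(1) + (exp(-2*I*pi/7)) + (exp(-4*I*pi/7)) + (exp(-6*I*pi/7)) + (exp(6*I*pi/7)) + (exp(4*I*pi/7)) + (exp(2*I*pi/7))] = 0/7 = 0
  <chi_5*chi_5, chi_5> = (1/7)[1*(1)*conj(1) + 1*(exp(6*I*pi/7))*conj(exp(-4*I*pi/7)) + 1*(exp(-2*I*pi/7))*conj(exp(6*I*pi/7)) + 1*(exp(4*I*pi/7))*conj(exp(2*I*pi/7)) + 1*(exp(-4*I*pi/7))*conj(exp(-2*I*pi/7)) + 1*(exp(2*I*pi/7))*conj(exp(-6*I*pi/7)) + 1*(exp(-6*I*pi/7))*conj(exp(4*I*pi/7))]
      = (1/7)[(1) + (exp(-4*I*pi/7)) + (exp(6*I*pi/7)) + (exp(2*I*pi/7)) + (exp(-2*I*pi/7)) + (exp(-6*I*pi/7)) + (exp(4*I*pi/7))] = 0/7 = 0
  <chi_5*chi_5, chi_6> = (1/7)[1*(1)*conj(1) + 1*(exp(6*I*pi/7))*conj(exp(-2*I*pi/7)) + 1*(exp(-2*I*pi/7))*conj(exp(-4*I*pi/7)) + 1*(exp(4*I*pi/7))*conj(exp(-6*I*pi/7)) + 1*(exp(-4*I*pi/7))*conj(exp(6*I*pi/7)) + 1*(exp(2*I*pi/7))*conj(exp(4*I*pi/7)) + 1*(exp(-6*I*pi/7))*conj(exp(2*I*pi/7))]
      = (1/7)[(1) + (exp(-6*I*pi/7)) + (exp(2*I*pi/7)) + (exp(-4*I*pi/7)) + (exp(4*I*pi/7)) + (exp(-2*I*pi/7)) + (exp(6*I*pi/7))] = 0/7 = 0
(Exp terms are combined using exp(i*s)*conj(exp(i*t)) = exp(i*(s-t)), and sums of them are collapsed using the identity that for every m > 1 the m distinct m-th roots of unity sum to 0, e.g. 1 + exp(2*I*pi/3) + exp(-2*I*pi/3) = 0.)
Hence the multiplicities are chi_3: 1. Dimension check: dim(chi_5)*dim(chi_5) = 1*1 = 1 and sum (mult * dim) = 1*1 = 1.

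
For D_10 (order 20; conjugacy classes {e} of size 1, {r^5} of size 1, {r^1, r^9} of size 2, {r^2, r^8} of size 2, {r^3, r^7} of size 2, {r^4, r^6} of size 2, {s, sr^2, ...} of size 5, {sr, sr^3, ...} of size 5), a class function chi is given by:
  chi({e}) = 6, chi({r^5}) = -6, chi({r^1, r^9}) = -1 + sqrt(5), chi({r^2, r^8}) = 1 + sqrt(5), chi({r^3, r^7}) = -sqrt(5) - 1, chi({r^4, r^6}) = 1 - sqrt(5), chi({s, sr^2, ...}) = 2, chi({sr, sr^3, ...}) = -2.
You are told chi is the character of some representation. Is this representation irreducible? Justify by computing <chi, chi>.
Not irreducible (reducible): <chi, chi> = 8 > 1.

Justification: <chi, chi> = (1/|G|) sum_C |C| * |chi(C)|^2 = (1/20)[1*|6|^2 + 1*|-6|^2 + 2*|-1 + sqrt(5)|^2 + 2*|1 + sqrt(5)|^2 + 2*|-sqrt(5) - 1|^2 + 2*|1 - sqrt(5)|^2 + 5*|2|^2 + 5*|-2|^2]
  = (1/20)[(36) + (36) + (12 - 4*sqrt(5)) + (4*sqrt(5) + 12) + (4*sqrt(5) + 12) + (12 - 4*sqrt(5)) + (20) + (20)] = 160/20 = 8.
A character is irreducible iff <chi, chi> = 1, so this representation is reducible.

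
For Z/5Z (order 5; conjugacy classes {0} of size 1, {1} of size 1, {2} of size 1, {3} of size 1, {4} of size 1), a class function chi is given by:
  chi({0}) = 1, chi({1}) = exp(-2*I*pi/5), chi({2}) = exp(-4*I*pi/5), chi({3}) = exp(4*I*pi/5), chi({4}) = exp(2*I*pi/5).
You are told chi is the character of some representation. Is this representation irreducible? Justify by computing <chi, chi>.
Irreducible: <chi, chi> = 1.

<chi, chi> = (1/|G|) sum_C |C| * |chi(C)|^2 = (1/5)[1*|1|^2 + 1*|exp(-2*I*pi/5)|^2 + 1*|exp(-4*I*pi/5)|^2 + 1*|exp(4*I*pi/5)|^2 + 1*|exp(2*I*pi/5)|^2]
  = (1/5)[(1) + (1) + (1) + (1) + (1)] = 5/5 = 1.
(Exp terms are combined using exp(i*s)*conj(exp(i*t)) = exp(i*(s-t)), and sums of them are collapsed using the identity that for every m > 1 the m distinct m-th roots of unity sum to 0, e.g. 1 + exp(2*I*pi/3) + exp(-2*I*pi/3) = 0.)
A character is irreducible iff <chi, chi> = 1, so this representation is irreducible.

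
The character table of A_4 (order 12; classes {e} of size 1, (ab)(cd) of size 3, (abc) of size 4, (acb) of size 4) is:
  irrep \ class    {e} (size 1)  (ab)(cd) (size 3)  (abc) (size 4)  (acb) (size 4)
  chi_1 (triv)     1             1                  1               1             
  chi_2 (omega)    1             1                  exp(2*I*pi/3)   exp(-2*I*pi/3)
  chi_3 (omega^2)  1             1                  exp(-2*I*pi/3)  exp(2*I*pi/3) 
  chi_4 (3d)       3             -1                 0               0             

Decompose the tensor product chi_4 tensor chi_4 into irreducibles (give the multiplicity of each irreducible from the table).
chi_4 tensor chi_4 = chi_1 + chi_2 + chi_3 + 2*chi_4 (all other irreducibles have multiplicity 0).

Justification: The character of a tensor product is the pointwise product (chi_4 * chi_4)(C) = chi_4(C) * chi_4(C):
  {e}: (3)*(3), (ab)(cd): (-1)*(-1), (abc): (0)*(0), (acb): (0)*(0)
so (chi_4 * chi_4) takes values
  {e} -> 9, (ab)(cd) -> 1, (abc) -> 0, (acb) -> 0.
Now take the inner product of this character with each irreducible chi from the table, <chi_4*chi_4, chi> = (1/12) sum_C |C| (chi_4*chi_4)(C) conj(chi(C)):
  <chi_4*chi_4, chi_1> = (1/12)[1*(9)*conj(1) + 3*(1)*conj(1) + 4*(0)*conj(1) + 4*(0)*conj(1)]
      = (1/12)[(9) + (3) + (0) + (0)] = 12/12 = 1
  <chi_4*chi_4, chi_2> = (1/12)[1*(9)*conj(1) + 3*(1)*conj(1) + 4*(0)*conj(exp(2*I*pi/3)) + 4*(0)*conj(exp(-2*I*pi/3))]
      = (1/12)[(9) + (3) + (0) + (0)] = 12/12 = 1
  <chi_4*chi_4, chi_3> = (1/12)[1*(9)*conj(1) + 3*(1)*conj(1) + 4*(0)*conj(exp(-2*I*pi/3)) + 4*(0)*conj(exp(2*I*pi/3))]
      = (1/12)[(9) + (3) + (0) + (0)] = 12/12 = 1
  <chi_4*chi_4, chi_4> = (1/12)[1*(9)*conj(3) + 3*(1)*conj(-1) + 4*(0)*conj(0) + 4*(0)*conj(0)]
      = (1/12)[(27) + (-3) + (0) + (0)] = 24/12 = 2
(Exp terms are combined using exp(i*s)*conj(exp(i*t)) = exp(i*(s-t)), and sums of them are collapsed using the identity that for every m > 1 the m distinct m-th roots of unity sum to 0, e.g. 1 + exp(2*I*pi/3) + exp(-2*I*pi/3) = 0.)
Hence the multiplicities are chi_1: 1, chi_2: 1, chi_3: 1, chi_4: 2. Dimension check: dim(chi_4)*dim(chi_4) = 3*3 = 9 and sum (mult * dim) = 1*1 + 1*1 + 1*1 + 2*3 = 9.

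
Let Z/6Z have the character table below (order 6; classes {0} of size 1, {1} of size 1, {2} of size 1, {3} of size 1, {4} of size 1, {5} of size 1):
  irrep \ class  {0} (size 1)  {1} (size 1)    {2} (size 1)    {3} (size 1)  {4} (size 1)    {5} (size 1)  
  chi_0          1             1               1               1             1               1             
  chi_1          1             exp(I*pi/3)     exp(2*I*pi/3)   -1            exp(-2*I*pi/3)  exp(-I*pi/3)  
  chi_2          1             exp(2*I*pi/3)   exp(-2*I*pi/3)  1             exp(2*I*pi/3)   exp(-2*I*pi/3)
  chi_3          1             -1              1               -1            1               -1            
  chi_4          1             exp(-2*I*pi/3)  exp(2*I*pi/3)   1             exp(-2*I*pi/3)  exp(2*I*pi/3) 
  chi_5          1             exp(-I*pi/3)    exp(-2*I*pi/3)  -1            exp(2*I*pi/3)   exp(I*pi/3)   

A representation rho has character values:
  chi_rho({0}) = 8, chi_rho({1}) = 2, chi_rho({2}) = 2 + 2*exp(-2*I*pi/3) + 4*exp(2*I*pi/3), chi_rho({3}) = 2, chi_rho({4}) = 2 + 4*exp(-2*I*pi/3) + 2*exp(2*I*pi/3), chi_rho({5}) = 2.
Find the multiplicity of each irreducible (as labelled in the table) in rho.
Multiplicities: chi_0: 2, chi_1: 2, chi_2: 1, chi_3: 0, chi_4: 2, chi_5: 1.

Why: Use <chi_rho, chi> = (1/|G|) sum_C |C| * chi_rho(C) * conj(chi(C)) with |G| = 6 for each irreducible chi in the table:
  <chi_rho, chi_0> = (1/6)[1*(8)*conj(1) + 1*(2)*conj(1) + 1*(2 + 2*exp(-2*I*pi/3) + 4*exp(2*I*pi/3))*conj(1) + 1*(2)*conj(1) + 1*(2 + 4*exp(-2*I*pi/3) + 2*exp(2*I*pi/3))*conj(1) + 1*(2)*conj(1)]
      = (1/6)[(8) + (2) + (2 + 2*exp(-2*I*pi/3) + 4*exp(2*I*pi/3)) + (2) + (2 + 4*exp(-2*I*pi/3) + 2*exp(2*I*pi/3)) + (2)] = 12/6 = 2
  <chi_rho, chi_1> = (1/6)[1*(8)*conj(1) + 1*(2)*conj(exp(I*pi/3)) + 1*(2 + 2*exp(-2*I*pi/3) + 4*exp(2*I*pi/3))*conj(exp(2*I*pi/3)) + 1*(2)*conj(-1) + 1*(2 + 4*exp(-2*I*pi/3) + 2*exp(2*I*pi/3))*conj(exp(-2*I*pi/3)) + 1*(2)*conj(exp(-I*pi/3))]
      = (1/6)[(8) + (2*exp(-I*pi/3) + exp(-2*I*pi/3) + exp(I*pi/3)) + (2) + (-2) + (2) + (exp(-I*pi/3) + exp(2*I*pi/3) + 2*exp(I*pi/3))] = 12/6 = 2
  <chi_rho, chi_2> = (1/6)[1*(8)*conj(1) + 1*(2)*conj(exp(2*I*pi/3)) + 1*(2 + 2*exp(-2*I*pi/3) + 4*exp(2*I*pi/3))*conj(exp(-2*I*pi/3)) + 1*(2)*conj(1) + 1*(2 + 4*exp(-2*I*pi/3) + 2*exp(2*I*pi/3))*conj(exp(2*I*pi/3)) + 1*(2)*conj(exp(-2*I*pi/3))]
      = (1/6)[(8) + (2*exp(-2*I*pi/3) + 2*exp(-I*pi/3) + 2*exp(2*I*pi/3)) + (2 + 4*exp(-2*I*pi/3) + 2*exp(2*I*pi/3)) + (2) + (2 + 2*exp(-2*I*pi/3) + 4*exp(2*I*pi/3)) + (2*exp(-2*I*pi/3) + 2*exp(2*I*pi/3) + 2*exp(I*pi/3))] = 6/6 = 1
  <chi_rho, chi_3> = (1/6)[1*(8)*conj(1) + 1*(2)*conj(-1) + 1*(2 + 2*exp(-2*I*pi/3) + 4*exp(2*I*pi/3))*conj(1) + 1*(2)*conj(-1) + 1*(2 + 4*exp(-2*I*pi/3) + 2*exp(2*I*pi/3))*conj(1) + 1*(2)*conj(-1)]
      = (1/6)[(8) + (-2) + (2 + 2*exp(-2*I*pi/3) + 4*exp(2*I*pi/3)) + (-2) + (2 + 4*exp(-2*I*pi/3) + 2*exp(2*I*pi/3)) + (-2)] = 0/6 = 0
  <chi_rho, chi_4> = (1/6)[1*(8)*conj(1) + 1*(2)*conj(exp(-2*I*pi/3)) + 1*(2 + 2*exp(-2*I*pi/3) + 4*exp(2*I*pi/3))*conj(exp(2*I*pi/3)) + 1*(2)*conj(1) + 1*(2 + 4*exp(-2*I*pi/3) + 2*exp(2*I*pi/3))*conj(exp(-2*I*pi/3)) + 1*(2)*conj(exp(2*I*pi/3))]
      = (1/6)[(8) + (exp(-2*I*pi/3) + exp(I*pi/3) + 2*exp(2*I*pi/3)) + (2) + (2) + (2) + (2*exp(-2*I*pi/3) + exp(-I*pi/3) + exp(2*I*pi/3))] = 12/6 = 2
  <chi_rho, chi_5> = (1/6)[1*(8)*conj(1) + 1*(2)*conj(exp(-I*pi/3)) + 1*(2 + 2*exp(-2*I*pi/3) + 4*exp(2*I*pi/3))*conj(exp(-2*I*pi/3)) + 1*(2)*conj(-1) + 1*(2 + 4*exp(-2*I*pi/3) + 2*exp(2*I*pi/3))*conj(exp(2*I*pi/3)) + 1*(2)*conj(exp(I*pi/3))]
      = (1/6)[(8) + (2*exp(-I*pi/3) + 2*exp(2*I*pi/3) + 2*exp(I*pi/3)) + (2 + 4*exp(-2*I*pi/3) + 2*exp(2*I*pi/3)) + (-2) + (2 + 2*exp(-2*I*pi/3) + 4*exp(2*I*pi/3)) + (2*exp(-2*I*pi/3) + 2*exp(-I*pi/3) + 2*exp(I*pi/3))] = 6/6 = 1
(Exp terms are combined using exp(i*s)*conj(exp(i*t)) = exp(i*(s-t)), and sums of them are collapsed using the identity that for every m > 1 the m distinct m-th roots of unity sum to 0, e.g. 1 + exp(2*I*pi/3) + exp(-2*I*pi/3) = 0.)
Dimension check: dim(rho) = sum (mult * dim) = 2*1 + 2*1 + 1*1 + 0*1 + 2*1 + 1*1 = 8 = chi_rho(e) = 8.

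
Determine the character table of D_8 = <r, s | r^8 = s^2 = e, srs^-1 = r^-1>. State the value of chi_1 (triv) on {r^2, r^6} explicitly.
Conjugacy classes: {e} of size 1, {r^4} of size 1, {r^1, r^7} of size 2, {r^2, r^6} of size 2, {r^3, r^5} of size 2, {s, sr^2, ...} of size 4, {sr, sr^3, ...} of size 4.
Character table:
  irrep \ class              {e} (size 1)  {r^4} (size 1)  {r^1, r^7} (size 2)  {r^2, r^6} (size 2)  {r^3, r^5} (size 2)  {s, sr^2, ...} (size 4)  {sr, sr^3, ...} (size 4)
  chi_1 (triv)               1             1               1                    1                    1                    1                        1                       
  chi_2 (sign: r->1, s->-1)  1             1               1                    1                    1                    -1                       -1                      
  chi_3 (r->-1, s->1)        1             1               -1                   1                    -1                   1                        -1                      
  chi_4 (r->-1, s->-1)       1             1               -1                   1                    -1                   -1                       1                       
  chi_5 (2d, j=1)            2             -2              sqrt(2)              0                    -sqrt(2)             0                        0                       
  chi_6 (2d, j=2)            2             2               0                    -2                   0                    0                        0                       
  chi_7 (2d, j=3)            2             -2              -sqrt(2)             0                    sqrt(2)              0                        0                       

Spot check: chi_1 (triv) on {r^2, r^6} = 1.

Working: D_8 has order 2*8 = 16 with 7 conjugacy classes, hence 7 irreducibles. Sum of squared dims 1 + 1 + 1 + 1 + 4 + 4 + 4 = 16 = |G|. Linear characters come from the abelianisation; the 2-dimensional irreps have character r^k -> 2*cos(2*pi*j*k/8), reflections -> 0.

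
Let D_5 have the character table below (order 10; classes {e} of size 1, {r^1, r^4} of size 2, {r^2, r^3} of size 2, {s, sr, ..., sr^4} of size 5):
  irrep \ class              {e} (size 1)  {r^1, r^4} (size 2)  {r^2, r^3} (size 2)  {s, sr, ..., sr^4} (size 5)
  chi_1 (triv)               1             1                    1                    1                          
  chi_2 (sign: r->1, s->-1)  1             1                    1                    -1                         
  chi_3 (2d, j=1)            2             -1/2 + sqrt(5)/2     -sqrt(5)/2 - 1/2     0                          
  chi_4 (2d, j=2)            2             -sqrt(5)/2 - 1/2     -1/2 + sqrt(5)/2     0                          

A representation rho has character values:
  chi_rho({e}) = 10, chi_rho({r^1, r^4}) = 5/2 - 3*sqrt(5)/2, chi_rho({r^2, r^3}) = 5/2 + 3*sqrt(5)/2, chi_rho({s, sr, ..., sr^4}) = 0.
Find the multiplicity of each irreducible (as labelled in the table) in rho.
Multiplicities: chi_1: 2, chi_2: 2, chi_3: 0, chi_4: 3.

Working: Use <chi_rho, chi> = (1/|G|) sum_C |C| * chi_rho(C) * conj(chi(C)) with |G| = 10 for each irreducible chi in the table:
  <chi_rho, chi_1> = (1/10)[1*(10)*conj(1) + 2*(5/2 - 3*sqrt(5)/2)*conj(1) + 2*(5/2 + 3*sqrt(5)/2)*conj(1) + 5*(0)*conj(1)]
      = (1/10)[(10) + (5 - 3*sqrt(5)) + (5 + 3*sqrt(5)) + (0)] = 20/10 = 2
  <chi_rho, chi_2> = (1/10)[1*(10)*conj(1) + 2*(5/2 - 3*sqrt(5)/2)*conj(1) + 2*(5/2 + 3*sqrt(5)/2)*conj(1) + 5*(0)*conj(-1)]
      = (1/10)[(10) + (5 - 3*sqrt(5)) + (5 + 3*sqrt(5)) + (0)] = 20/10 = 2
  <chi_rho, chi_3> = (1/10)[1*(10)*conj(2) + 2*(5/2 - 3*sqrt(5)/2)*conj(-1/2 + sqrt(5)/2) + 2*(5/2 + 3*sqrt(5)/2)*conj(-sqrt(5)/2 - 1/2) + 5*(0)*conj(0)]
      = (1/10)[(20) + (-10 + 4*sqrt(5)) + (-10 - 4*sqrt(5)) + (0)] = 0/10 = 0
  <chi_rho, chi_4> = (1/10)[1*(10)*conj(2) + 2*(5/2 - 3*sqrt(5)/2)*conj(-sqrt(5)/2 - 1/2) + 2*(5/2 + 3*sqrt(5)/2)*conj(-1/2 + sqrt(5)/2) + 5*(0)*conj(0)]
      = (1/10)[(20) + (5 - sqrt(5)) + (sqrt(5) + 5) + (0)] = 30/10 = 3
Dimension check: dim(rho) = sum (mult * dim) = 2*1 + 2*1 + 0*2 + 3*2 = 10 = chi_rho(e) = 10.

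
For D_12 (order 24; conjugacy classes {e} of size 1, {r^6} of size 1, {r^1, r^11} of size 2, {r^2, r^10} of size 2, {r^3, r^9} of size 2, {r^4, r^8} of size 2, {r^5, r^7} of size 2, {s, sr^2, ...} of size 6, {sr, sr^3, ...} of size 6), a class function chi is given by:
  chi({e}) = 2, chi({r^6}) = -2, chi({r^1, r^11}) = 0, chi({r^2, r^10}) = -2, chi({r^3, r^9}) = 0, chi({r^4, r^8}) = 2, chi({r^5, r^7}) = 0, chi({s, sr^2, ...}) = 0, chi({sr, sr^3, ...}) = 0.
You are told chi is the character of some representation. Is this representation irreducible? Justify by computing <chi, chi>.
Irreducible: <chi, chi> = 1.

Details: <chi, chi> = (1/|G|) sum_C |C| * |chi(C)|^2 = (1/24)[1*|2|^2 + 1*|-2|^2 + 2*|0|^2 + 2*|-2|^2 + 2*|0|^2 + 2*|2|^2 + 2*|0|^2 + 6*|0|^2 + 6*|0|^2]
  = (1/24)[(4) + (4) + (0) + (8) + (0) + (8) + (0) + (0) + (0)] = 24/24 = 1.
A character is irreducible iff <chi, chi> = 1, so this representation is irreducible.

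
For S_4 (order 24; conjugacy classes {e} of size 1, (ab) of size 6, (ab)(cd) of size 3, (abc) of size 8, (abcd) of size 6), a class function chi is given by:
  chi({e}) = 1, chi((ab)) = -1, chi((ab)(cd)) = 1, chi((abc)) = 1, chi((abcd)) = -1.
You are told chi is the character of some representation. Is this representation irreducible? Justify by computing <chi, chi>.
Irreducible: <chi, chi> = 1.

Working: <chi, chi> = (1/|G|) sum_C |C| * |chi(C)|^2 = (1/24)[1*|1|^2 + 6*|-1|^2 + 3*|1|^2 + 8*|1|^2 + 6*|-1|^2]
  = (1/24)[(1) + (6) + (3) + (8) + (6)] = 24/24 = 1.
A character is irreducible iff <chi, chi> = 1, so this representation is irreducible.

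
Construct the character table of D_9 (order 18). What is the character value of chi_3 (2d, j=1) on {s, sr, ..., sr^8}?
Conjugacy classes: {e} of size 1, {r^1, r^8} of size 2, {r^2, r^7} of size 2, {r^3, r^6} of size 2, {r^4, r^5} of size 2, {s, sr, ..., sr^8} of size 9.
Character table:
  irrep \ class              {e} (size 1)  {r^1, r^8} (size 2)  {r^2, r^7} (size 2)  {r^3, r^6} (size 2)  {r^4, r^5} (size 2)  {s, sr, ..., sr^8} (size 9)
  chi_1 (triv)               1             1                    1                    1                    1                    1                          
  chi_2 (sign: r->1, s->-1)  1             1                    1                    1                    1                    -1                         
  chi_3 (2d, j=1)            2             2*cos(2*pi/9)        2*cos(4*pi/9)        -1                   -2*cos(pi/9)         0                          
  chi_4 (2d, j=2)            2             2*cos(4*pi/9)        -2*cos(pi/9)         -1                   2*cos(2*pi/9)        0                          
  chi_5 (2d, j=3)            2             -1                   -1                   2                    -1                   0                          
  chi_6 (2d, j=4)            2             -2*cos(pi/9)         2*cos(2*pi/9)        -1                   2*cos(4*pi/9)        0                          

Spot check: chi_3 (2d, j=1) on {s, sr, ..., sr^8} = 0.

Why: D_9 has order 2*9 = 18 with 6 conjugacy classes, hence 6 irreducibles. Sum of squared dims 1 + 1 + 4 + 4 + 4 + 4 = 18 = |G|. Linear characters come from the abelianisation; the 2-dimensional irreps have character r^k -> 2*cos(2*pi*j*k/9), reflections -> 0.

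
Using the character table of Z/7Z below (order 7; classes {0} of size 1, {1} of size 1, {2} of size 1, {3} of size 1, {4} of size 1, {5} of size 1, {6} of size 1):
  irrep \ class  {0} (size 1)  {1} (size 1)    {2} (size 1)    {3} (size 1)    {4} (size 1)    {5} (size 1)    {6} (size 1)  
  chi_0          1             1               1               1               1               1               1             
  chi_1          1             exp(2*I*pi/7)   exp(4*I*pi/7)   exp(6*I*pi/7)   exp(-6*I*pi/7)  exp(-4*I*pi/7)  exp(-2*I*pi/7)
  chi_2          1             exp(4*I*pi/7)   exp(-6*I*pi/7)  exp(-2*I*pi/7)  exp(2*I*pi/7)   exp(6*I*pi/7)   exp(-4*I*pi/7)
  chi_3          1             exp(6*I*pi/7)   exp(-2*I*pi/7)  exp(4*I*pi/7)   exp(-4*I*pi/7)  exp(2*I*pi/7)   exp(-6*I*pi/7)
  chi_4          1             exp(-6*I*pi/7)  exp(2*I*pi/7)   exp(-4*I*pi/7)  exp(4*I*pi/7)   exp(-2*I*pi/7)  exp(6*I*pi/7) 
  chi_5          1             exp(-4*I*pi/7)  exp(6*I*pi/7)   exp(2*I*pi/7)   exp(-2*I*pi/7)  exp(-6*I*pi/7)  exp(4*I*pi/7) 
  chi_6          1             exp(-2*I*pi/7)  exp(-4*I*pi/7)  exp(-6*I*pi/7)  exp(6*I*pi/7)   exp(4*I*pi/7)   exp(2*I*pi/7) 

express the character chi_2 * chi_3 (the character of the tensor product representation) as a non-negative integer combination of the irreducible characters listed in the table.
chi_2 tensor chi_3 = chi_5 (all other irreducibles have multiplicity 0).

Details: The character of a tensor product is the pointwise product (chi_2 * chi_3)(C) = chi_2(C) * chi_3(C):
  {0}: (1)*(1), {1}: (exp(4*I*pi/7))*(exp(6*I*pi/7)), {2}: (exp(-6*I*pi/7))*(exp(-2*I*pi/7)), {3}: (exp(-2*I*pi/7))*(exp(4*I*pi/7)), {4}: (exp(2*I*pi/7))*(exp(-4*I*pi/7)), {5}: (exp(6*I*pi/7))*(exp(2*I*pi/7)), {6}: (exp(-4*I*pi/7))*(exp(-6*I*pi/7))
so (chi_2 * chi_3) takes values
  {0} -> 1, {1} -> exp(-4*I*pi/7), {2} -> exp(6*I*pi/7), {3} -> exp(2*I*pi/7), {4} -> exp(-2*I*pi/7), {5} -> exp(-6*I*pi/7), {6} -> exp(4*I*pi/7).
Now take the inner product of this character with each irreducible chi from the table, <chi_2*chi_3, chi> = (1/7) sum_C |C| (chi_2*chi_3)(C) conj(chi(C)):
  <chi_2*chi_3, chi_0> = (1/7)[1*(1)*conj(1) + 1*(exp(-4*I*pi/7))*conj(1) + 1*(exp(6*I*pi/7))*conj(1) + 1*(exp(2*I*pi/7))*conj(1) + 1*(exp(-2*I*pi/7))*conj(1) + 1*(exp(-6*I*pi/7))*conj(1) + 1*(exp(4*I*pi/7))*conj(1)]
      = (1/7)[(1) + (exp(-4*I*pi/7)) + (exp(6*I*pi/7)) + (exp(2*I*pi/7)) + (exp(-2*I*pi/7)) + (exp(-6*I*pi/7)) + (exp(4*I*pi/7))] = 0/7 = 0
  <chi_2*chi_3, chi_1> = (1/7)[1*(1)*conj(1) + 1*(exp(-4*I*pi/7))*conj(exp(2*I*pi/7)) + 1*(exp(6*I*pi/7))*conj(exp(4*I*pi/7)) + 1*(exp(2*I*pi/7))*conj(exp(6*I*pi/7)) + 1*(exp(-2*I*pi/7))*conj(exp(-6*I*pi/7)) + 1*(exp(-6*I*pi/7))*conj(exp(-4*I*pi/7)) + 1*(exp(4*I*pi/7))*conj(exp(-2*I*pi/7))]
      = (1/7)[(1) + (exp(-6*I*pi/7)) + (exp(2*I*pi/7)) + (exp(-4*I*pi/7)) + (exp(4*I*pi/7)) + (exp(-2*I*pi/7)) + (exp(6*I*pi/7))] = 0/7 = 0
  <chi_2*chi_3, chi_2> = (1/7)[1*(1)*conj(1) + 1*(exp(-4*I*pi/7))*conj(exp(4*I*pi/7)) + 1*(exp(6*I*pi/7))*conj(exp(-6*I*pi/7)) + 1*(exp(2*I*pi/7))*conj(exp(-2*I*pi/7)) + 1*(exp(-2*I*pi/7))*conj(exp(2*I*pi/7)) + 1*(exp(-6*I*pi/7))*conj(exp(6*I*pi/7)) + 1*(exp(4*I*pi/7))*conj(exp(-4*I*pi/7))]
      = (1/7)[(1) + (exp(6*I*pi/7)) + (exp(-2*I*pi/7)) + (exp(4*I*pi/7)) + (exp(-4*I*pi/7)) + (exp(2*I*pi/7)) + (exp(-6*I*pi/7))] = 0/7 = 0
  <chi_2*chi_3, chi_3> = (1/7)[1*(1)*conj(1) + 1*(exp(-4*I*pi/7))*conj(exp(6*I*pi/7)) + 1*(exp(6*I*pi/7))*conj(exp(-2*I*pi/7)) + 1*(exp(2*I*pi/7))*conj(exp(4*I*pi/7)) + 1*(exp(-2*I*pi/7))*conj(exp(-4*I*pi/7)) + 1*(exp(-6*I*pi/7))*conj(exp(2*I*pi/7)) + 1*(exp(4*I*pi/7))*conj(exp(-6*I*pi/7))]
      = (1/7)[(1) + (exp(4*I*pi/7)) + (exp(-6*I*pi/7)) + (exp(-2*I*pi/7)) + (exp(2*I*pi/7)) + (exp(6*I*pi/7)) + (exp(-4*I*pi/7))] = 0/7 = 0
  <chi_2*chi_3, chi_4> = (1/7)[1*(1)*conj(1) + 1*(exp(-4*I*pi/7))*conj(exp(-6*I*pi/7)) + 1*(exp(6*I*pi/7))*conj(exp(2*I*pi/7)) + 1*(exp(2*I*pi/7))*conj(exp(-4*I*pi/7)) + 1*(exp(-2*I*pi/7))*conj(exp(4*I*pi/7)) + 1*(exp(-6*I*pi/7))*conj(exp(-2*I*pi/7)) + 1*(exp(4*I*pi/7))*conj(exp(6*I*pi/7))]
      = (1/7)[(1) + (exp(2*I*pi/7)) + (exp(4*I*pi/7)) + (exp(6*I*pi/7)) + (exp(-6*I*pi/7)) + (exp(-4*I*pi/7)) + (exp(-2*I*pi/7))] = 0/7 = 0
  <chi_2*chi_3, chi_5> = (1/7)[1*(1)*conj(1) + 1*(exp(-4*I*pi/7))*conj(exp(-4*I*pi/7)) + 1*(exp(6*I*pi/7))*conj(exp(6*I*pi/7)) + 1*(exp(2*I*pi/7))*conj(exp(2*I*pi/7)) + 1*(exp(-2*I*pi/7))*conj(exp(-2*I*pi/7)) + 1*(exp(-6*I*pi/7))*conj(exp(-6*I*pi/7)) + 1*(exp(4*I*pi/7))*conj(exp(4*I*pi/7))]
      = (1/7)[(1) + (1) + (1) + (1) + (1) + (1) + (1)] = 7/7 = 1
  <chi_2*chi_3, chi_6> = (1/7)[1*(1)*conj(1) + 1*(exp(-4*I*pi/7))*conj(exp(-2*I*pi/7)) + 1*(exp(6*I*pi/7))*conj(exp(-4*I*pi/7)) + 1*(exp(2*I*pi/7))*conj(exp(-6*I*pi/7)) + 1*(exp(-2*I*pi/7))*conj(exp(6*I*pi/7)) + 1*(exp(-6*I*pi/7))*conj(exp(4*I*pi/7)) + 1*(exp(4*I*pi/7))*conj(exp(2*I*pi/7))]
      = (1/7)[(1) + (exp(-2*I*pi/7)) + (exp(-4*I*pi/7)) + (exp(-6*I*pi/7)) + (exp(6*I*pi/7)) + (exp(4*I*pi/7)) + (exp(2*I*pi/7))] = 0/7 = 0
(Exp terms are combined using exp(i*s)*conj(exp(i*t)) = exp(i*(s-t)), and sums of them are collapsed using the identity that for every m > 1 the m distinct m-th roots of unity sum to 0, e.g. 1 + exp(2*I*pi/3) + exp(-2*I*pi/3) = 0.)
Hence the multiplicities are chi_5: 1. Dimension check: dim(chi_2)*dim(chi_3) = 1*1 = 1 and sum (mult * dim) = 1*1 = 1.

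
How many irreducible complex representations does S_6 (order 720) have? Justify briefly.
11

Derivation: The number of irreducible complex representations of a finite group equals its number of conjugacy classes. Conjugacy classes in S_6 correspond to cycle types, i.e. partitions of 6; there are p(6) = 11 of them, so S_6 (order 720) has exactly 11 irreducible complex representations.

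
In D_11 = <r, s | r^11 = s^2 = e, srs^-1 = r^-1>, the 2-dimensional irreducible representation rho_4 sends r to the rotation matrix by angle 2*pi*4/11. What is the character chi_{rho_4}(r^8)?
chi_{rho_4}(r^8) = 2*cos(2*pi*4*8/11) = 2*cos(2*pi/11)

Proof sketch: rho_4(r^8) is rotation by angle 2*pi*4*8/11, whose trace is 2*cos(2*pi*4*8/11) = 2*cos(2*pi/11).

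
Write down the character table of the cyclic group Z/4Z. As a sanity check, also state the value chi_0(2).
Character table of Z/4Z (irreps indexed chi_0,...,chi_3 with chi_k(m) = zeta_4^(k*m), zeta_4 = exp(2*pi*i/4)):
  irrep \ class  {0} (size 1)  {1} (size 1)  {2} (size 1)  {3} (size 1)
  chi_0          1             1             1             1           
  chi_1          1             I             -1            -I          
  chi_2          1             -1            1             -1          
  chi_3          1             -I            -1            I           

Spot check: chi_0(2) = zeta_4^(0*2) = zeta_4^0 = 1.

Derivation: Z/4Z is abelian, so all 4 irreducible complex representations are 1-dimensional. They are given by chi_k(m) = zeta_4^(k*m) for k = 0,...,3. Row orthogonality: sum_m chi_k(m) conj(chi_l(m)) = 4 * [k = l].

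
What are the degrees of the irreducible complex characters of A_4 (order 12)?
Dimensions: 1, 1, 1, 3

Reasoning: There are 4 irreducibles (= number of conjugacy classes). Their dimensions d_i satisfy sum d_i^2 = |G| = 12: 1 + 1 + 1 + 9 = 12.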